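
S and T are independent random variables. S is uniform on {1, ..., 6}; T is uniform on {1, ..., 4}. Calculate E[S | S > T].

P(S > T) = 7/12.
Summing S·P(x,y) over outcomes with S > T gives 8/3.
E[S | S > T] = (8/3) / (7/12) = 32/7.

32/7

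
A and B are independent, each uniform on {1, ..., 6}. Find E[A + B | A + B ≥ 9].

P(A + B ≥ 9) = 5/18.
Summing (A+B)·P(x,y) over outcomes with A + B ≥ 9 gives 25/9.
E[A + B | A + B ≥ 9] = (25/9) / (5/18) = 10.

10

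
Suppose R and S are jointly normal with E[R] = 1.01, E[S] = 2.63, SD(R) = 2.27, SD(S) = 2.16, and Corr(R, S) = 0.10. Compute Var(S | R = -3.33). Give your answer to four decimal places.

For a bivariate normal, Var(S | R=x) = σ_S²(1 − ρ²).
Var(S | R=-3.33) = (2.16)²·(1 − (0.10)²) = 4.6656·0.99 = 4.6189.

4.6189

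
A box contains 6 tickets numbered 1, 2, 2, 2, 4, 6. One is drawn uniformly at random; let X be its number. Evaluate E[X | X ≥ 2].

P(X ≥ 2) = 5/6.
Σ over the event: 2·1/2 + 4·1/6 + 6·1/6 = 8/3.
E[X | X ≥ 2] = (8/3) / (5/6) = 16/5.

16/5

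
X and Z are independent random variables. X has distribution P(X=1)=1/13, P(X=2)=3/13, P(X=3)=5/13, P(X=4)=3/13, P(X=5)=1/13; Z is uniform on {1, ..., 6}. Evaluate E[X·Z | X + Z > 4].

P(X + Z > 4) = 32/39.
Summing XZ·P(x,y) over outcomes with X + Z > 4 gives 10.
E[X·Z | X + Z > 4] = (10) / (32/39) = 195/16.

195/16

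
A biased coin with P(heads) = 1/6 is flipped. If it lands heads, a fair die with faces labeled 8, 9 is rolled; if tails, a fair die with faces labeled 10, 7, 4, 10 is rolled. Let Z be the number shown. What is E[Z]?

63/8

E[Z | heads] = (8+9)/2 = 17/2.
E[Z | tails] = (10+7+4+10)/4 = 31/4.
By the law of total expectation,
E[Z] = (1/6)·(17/2) + (5/6)·(31/4) = 63/8.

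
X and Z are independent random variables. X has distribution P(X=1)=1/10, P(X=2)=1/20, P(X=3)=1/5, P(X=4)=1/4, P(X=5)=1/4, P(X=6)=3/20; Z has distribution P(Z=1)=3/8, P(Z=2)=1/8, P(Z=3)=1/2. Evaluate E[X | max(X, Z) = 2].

P(max(X, Z) = 2) = 3/80.
Summing X·P(x,y) over outcomes with max(X, Z) = 2 gives 1/16.
E[X | max(X, Z) = 2] = (1/16) / (3/80) = 5/3.

5/3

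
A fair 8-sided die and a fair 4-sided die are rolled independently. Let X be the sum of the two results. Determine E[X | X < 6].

4

P(X < 6) = 5/16.
Σ over the event: 2·1/32 + 3·1/16 + 4·3/32 + 5·1/8 = 5/4.
E[X | X < 6] = (5/4) / (5/16) = 4.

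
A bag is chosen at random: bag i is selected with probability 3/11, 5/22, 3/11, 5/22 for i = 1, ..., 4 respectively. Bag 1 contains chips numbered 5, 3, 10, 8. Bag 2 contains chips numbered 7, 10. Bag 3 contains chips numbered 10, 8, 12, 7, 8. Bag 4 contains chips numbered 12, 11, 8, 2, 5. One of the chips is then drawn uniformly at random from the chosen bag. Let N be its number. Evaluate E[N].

E[N | bag 1] = (5+3+10+8)/4 = 13/2.
E[N | bag 2] = (7+10)/2 = 17/2.
E[N | bag 3] = (10+8+12+7+8)/5 = 9.
E[N | bag 4] = (12+11+8+2+5)/5 = 38/5.
E[N] = (3/11)·(13/2) + (5/22)·(17/2) + (3/11)·(9) + (5/22)·(38/5) = 347/44.

347/44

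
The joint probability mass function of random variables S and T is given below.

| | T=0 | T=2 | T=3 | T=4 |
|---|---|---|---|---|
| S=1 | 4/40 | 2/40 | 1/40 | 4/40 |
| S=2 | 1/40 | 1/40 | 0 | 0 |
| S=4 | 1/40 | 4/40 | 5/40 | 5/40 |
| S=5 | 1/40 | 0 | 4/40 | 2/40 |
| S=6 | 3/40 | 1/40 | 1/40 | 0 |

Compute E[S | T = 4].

34/11

P(T = 4) = 11/40.
Σ S·P over the event = 1·(4/40) + 4·(5/40) + 5·(2/40) = 17/20.
E[S | T = 4] = (17/20) / (11/40) = 34/11.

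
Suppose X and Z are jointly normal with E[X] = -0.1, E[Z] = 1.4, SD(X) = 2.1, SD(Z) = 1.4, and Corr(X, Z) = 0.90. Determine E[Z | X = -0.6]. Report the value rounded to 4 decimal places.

For a bivariate normal, E[Z | X=x] = μ_Z + ρ·(σ_Z/σ_X)·(x − μ_X).
E[Z | X=-0.6] = 1.4 + (0.90)·(1.4/2.1)·(-0.6 − (-0.1)) = 1.4 + (0.6)·(-0.5) = 1.1000.

1.1000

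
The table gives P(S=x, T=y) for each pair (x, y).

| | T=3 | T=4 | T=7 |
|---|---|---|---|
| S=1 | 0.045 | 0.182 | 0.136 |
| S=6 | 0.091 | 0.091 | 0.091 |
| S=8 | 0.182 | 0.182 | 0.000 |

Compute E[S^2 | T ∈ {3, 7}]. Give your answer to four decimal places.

P(T ∈ {3, 7}) = 0.545.
Σ S^2·P over the event = 1·(0.045) + 1·(0.136) + 36·(0.091) + 36·(0.091) + 64·(0.182) = 18.381.
E[S^2 | T ∈ {3, 7}] = (18.381) / (0.545) = 33.7266.

33.7266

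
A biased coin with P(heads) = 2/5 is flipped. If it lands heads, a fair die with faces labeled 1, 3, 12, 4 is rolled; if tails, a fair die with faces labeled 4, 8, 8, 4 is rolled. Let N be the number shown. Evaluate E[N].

E[N | heads] = (1+3+12+4)/4 = 5.
E[N | tails] = (4+8+8+4)/4 = 6.
E[N] = (2/5)·(5) + (3/5)·(6) = 28/5.

28/5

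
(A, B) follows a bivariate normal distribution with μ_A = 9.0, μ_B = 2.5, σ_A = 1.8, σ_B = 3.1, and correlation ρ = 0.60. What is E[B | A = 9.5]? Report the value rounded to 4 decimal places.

For a bivariate normal, E[B | A=x] = μ_B + ρ·(σ_B/σ_A)·(x − μ_A).
E[B | A=9.5] = 2.5 + (0.60)·(3.1/1.8)·(9.5 − (9.0)) = 2.5 + (1.0333)·(0.5) = 3.0167.

3.0167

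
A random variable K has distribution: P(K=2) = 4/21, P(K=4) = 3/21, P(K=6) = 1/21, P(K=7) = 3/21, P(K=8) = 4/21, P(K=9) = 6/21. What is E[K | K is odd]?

25/3

P(K is odd) = 3/7.
Σ over the event: 7·1/7 + 9·2/7 = 25/7.
E[K | K is odd] = (25/7) / (3/7) = 25/3.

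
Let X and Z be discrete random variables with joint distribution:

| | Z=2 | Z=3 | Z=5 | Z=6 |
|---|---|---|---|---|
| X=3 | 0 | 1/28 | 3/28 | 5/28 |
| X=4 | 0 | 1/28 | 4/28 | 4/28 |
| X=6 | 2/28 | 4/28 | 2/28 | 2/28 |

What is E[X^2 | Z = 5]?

163/9

P(Z = 5) = 9/28.
Σ X^2·P over the event = 9·(3/28) + 16·(4/28) + 36·(2/28) = 163/28.
E[X^2 | Z = 5] = (163/28) / (9/28) = 163/9.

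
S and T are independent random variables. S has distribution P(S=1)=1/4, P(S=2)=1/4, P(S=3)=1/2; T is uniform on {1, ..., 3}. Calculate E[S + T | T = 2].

P(T = 2) = 1/3.
Summing (S+T)·P(x,y) over outcomes with T = 2 gives 17/12.
E[S + T | T = 2] = (17/12) / (1/3) = 17/4.

17/4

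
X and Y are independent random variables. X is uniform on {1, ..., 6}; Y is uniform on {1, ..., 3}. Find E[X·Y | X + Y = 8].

27/2

Outcomes with X + Y = 8: (5,3), (6,2), each with probability 1/18.
E[X·Y | X + Y = 8] = (15 + 12) / 2 = 27/2.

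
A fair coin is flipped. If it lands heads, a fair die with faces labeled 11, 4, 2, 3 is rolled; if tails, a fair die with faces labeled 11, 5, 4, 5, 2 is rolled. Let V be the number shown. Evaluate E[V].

26/5

E[V | heads] = (11+4+2+3)/4 = 5.
E[V | tails] = (11+5+4+5+2)/5 = 27/5.
E[V] = (1/2)·(5) + (1/2)·(27/5) = 26/5.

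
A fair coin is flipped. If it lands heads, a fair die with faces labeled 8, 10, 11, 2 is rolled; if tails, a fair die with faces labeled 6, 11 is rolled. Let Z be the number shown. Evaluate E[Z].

E[Z | heads] = (8+10+11+2)/4 = 31/4.
E[Z | tails] = (6+11)/2 = 17/2.
E[Z] = (1/2)·(31/4) + (1/2)·(17/2) = 65/8.

65/8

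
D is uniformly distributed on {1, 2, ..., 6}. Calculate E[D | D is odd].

3

Given D is odd, D is equally likely to be any of {1, 3, 5}.
E[D | D is odd] = (1 + 3 + 5) / 3 = 3.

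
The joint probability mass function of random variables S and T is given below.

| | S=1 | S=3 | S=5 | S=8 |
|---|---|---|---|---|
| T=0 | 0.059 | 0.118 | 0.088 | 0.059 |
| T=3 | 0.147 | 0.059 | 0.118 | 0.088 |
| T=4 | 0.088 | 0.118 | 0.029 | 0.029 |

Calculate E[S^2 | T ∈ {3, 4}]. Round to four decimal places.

P(T ∈ {3, 4}) = 0.676.
Σ S^2·P over the event = 1·(0.147) + 1·(0.088) + 9·(0.059) + 9·(0.118) + 25·(0.118) + 25·(0.029) + 64·(0.088) + 64·(0.029) = 12.991.
E[S^2 | T ∈ {3, 4}] = (12.991) / (0.676) = 19.2175.

19.2175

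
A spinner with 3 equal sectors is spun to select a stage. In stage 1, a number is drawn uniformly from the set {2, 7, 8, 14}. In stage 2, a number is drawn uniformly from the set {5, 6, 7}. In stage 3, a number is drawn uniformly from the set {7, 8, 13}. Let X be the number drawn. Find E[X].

E[X | stage 1] = (2+7+8+14)/4 = 31/4.
E[X | stage 2] = (5+6+7)/3 = 6.
E[X | stage 3] = (7+8+13)/3 = 28/3.
By the law of total expectation,
E[X] = (1/3)·(31/4) + (1/3)·(6) + (1/3)·(28/3) = 277/36.

277/36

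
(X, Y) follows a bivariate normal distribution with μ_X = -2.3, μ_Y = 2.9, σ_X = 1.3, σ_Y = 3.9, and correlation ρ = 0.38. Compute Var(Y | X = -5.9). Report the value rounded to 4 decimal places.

13.0137

For a bivariate normal, Var(Y | X=x) = σ_Y²(1 − ρ²).
Var(Y | X=-5.9) = (3.9)²·(1 − (0.38)²) = 15.21·0.8556 = 13.0137.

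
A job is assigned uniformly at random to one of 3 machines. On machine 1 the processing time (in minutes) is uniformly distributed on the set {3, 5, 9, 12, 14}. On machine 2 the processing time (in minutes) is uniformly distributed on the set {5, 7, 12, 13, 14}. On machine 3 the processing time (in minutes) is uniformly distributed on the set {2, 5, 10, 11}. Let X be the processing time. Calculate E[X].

E[X | machine 1] = (3+5+9+12+14)/5 = 43/5.
E[X | machine 2] = (5+7+12+13+14)/5 = 51/5.
E[X | machine 3] = (2+5+10+11)/4 = 7.
E[X] = (1/3)·(43/5) + (1/3)·(51/5) + (1/3)·(7) = 43/5.

43/5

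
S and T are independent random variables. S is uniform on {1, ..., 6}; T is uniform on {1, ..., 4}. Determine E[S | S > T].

32/7

P(S > T) = 7/12.
Summing S·P(x,y) over outcomes with S > T gives 8/3.
E[S | S > T] = (8/3) / (7/12) = 32/7.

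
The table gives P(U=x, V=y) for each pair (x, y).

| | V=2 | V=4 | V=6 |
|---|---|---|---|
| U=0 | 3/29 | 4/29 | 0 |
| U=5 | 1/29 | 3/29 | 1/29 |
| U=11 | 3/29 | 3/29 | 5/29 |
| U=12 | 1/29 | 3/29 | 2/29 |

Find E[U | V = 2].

25/4

P(V = 2) = 8/29.
Summing U·P(U=x,V=y) over the conditioning event gives 50/29.
E[U | V = 2] = (50/29) / (8/29) = 25/4.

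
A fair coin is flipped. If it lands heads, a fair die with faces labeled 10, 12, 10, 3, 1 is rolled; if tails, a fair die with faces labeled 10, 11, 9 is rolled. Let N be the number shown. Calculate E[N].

E[N | heads] = (10+12+10+3+1)/5 = 36/5.
E[N | tails] = (10+11+9)/3 = 10.
By the law of total expectation,
E[N] = (1/2)·(36/5) + (1/2)·(10) = 43/5.

43/5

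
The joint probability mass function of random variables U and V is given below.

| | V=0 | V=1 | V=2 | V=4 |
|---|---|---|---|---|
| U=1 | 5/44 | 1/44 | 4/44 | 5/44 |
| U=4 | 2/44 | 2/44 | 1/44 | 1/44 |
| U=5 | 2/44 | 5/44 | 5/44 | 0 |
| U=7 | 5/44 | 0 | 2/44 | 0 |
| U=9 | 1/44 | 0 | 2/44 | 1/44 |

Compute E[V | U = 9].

P(U = 9) = 1/11.
Σ V·P over the event = 0·(1/44) + 2·(2/44) + 4·(1/44) = 2/11.
E[V | U = 9] = (2/11) / (1/11) = 2.

2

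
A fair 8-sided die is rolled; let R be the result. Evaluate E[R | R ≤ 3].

Given R ≤ 3, R is equally likely to be any of {1, 2, 3}.
E[R | R ≤ 3] = (1 + 2 + 3) / 3 = 2.

2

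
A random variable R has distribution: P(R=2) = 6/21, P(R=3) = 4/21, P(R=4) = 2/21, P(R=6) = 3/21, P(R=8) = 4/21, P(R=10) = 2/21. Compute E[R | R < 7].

10/3

P(R < 7) = 5/7.
Σ over the event: 2·2/7 + 3·4/21 + 4·2/21 + 6·1/7 = 50/21.
E[R | R < 7] = (50/21) / (5/7) = 10/3.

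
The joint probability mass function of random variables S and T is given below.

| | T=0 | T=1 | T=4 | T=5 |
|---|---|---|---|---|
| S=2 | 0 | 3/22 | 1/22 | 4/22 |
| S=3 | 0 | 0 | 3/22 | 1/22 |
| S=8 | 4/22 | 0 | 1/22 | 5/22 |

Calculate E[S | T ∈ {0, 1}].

P(T ∈ {0, 1}) = 7/22.
Summing S·P(S=x,T=y) over the conditioning event gives 19/11.
E[S | T ∈ {0, 1}] = (19/11) / (7/22) = 38/7.

38/7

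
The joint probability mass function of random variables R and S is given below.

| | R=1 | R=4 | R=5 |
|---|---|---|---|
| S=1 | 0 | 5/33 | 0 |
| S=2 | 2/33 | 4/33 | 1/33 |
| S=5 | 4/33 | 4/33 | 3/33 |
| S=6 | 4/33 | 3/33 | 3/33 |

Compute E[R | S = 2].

23/7

P(S = 2) = 7/33.
Σ R·P over the event = 1·(2/33) + 4·(4/33) + 5·(1/33) = 23/33.
E[R | S = 2] = (23/33) / (7/33) = 23/7.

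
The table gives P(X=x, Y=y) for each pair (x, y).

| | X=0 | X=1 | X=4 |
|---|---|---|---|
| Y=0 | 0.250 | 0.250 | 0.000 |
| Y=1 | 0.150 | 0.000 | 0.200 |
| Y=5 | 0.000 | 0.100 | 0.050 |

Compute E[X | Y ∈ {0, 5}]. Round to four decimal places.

P(Y ∈ {0, 5}) = 0.650.
Summing X·P(X=x,Y=y) over the conditioning event gives 0.550.
E[X | Y ∈ {0, 5}] = (0.550) / (0.650) = 0.8462.

0.8462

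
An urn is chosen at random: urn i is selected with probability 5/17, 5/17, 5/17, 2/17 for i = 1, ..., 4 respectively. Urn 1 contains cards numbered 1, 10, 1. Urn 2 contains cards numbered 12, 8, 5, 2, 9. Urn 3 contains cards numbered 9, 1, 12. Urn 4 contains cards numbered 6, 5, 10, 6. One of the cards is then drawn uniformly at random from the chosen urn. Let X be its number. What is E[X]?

637/102

E[X | urn 1] = (1+10+1)/3 = 4.
E[X | urn 2] = (12+8+5+2+9)/5 = 36/5.
E[X | urn 3] = (9+1+12)/3 = 22/3.
E[X | urn 4] = (6+5+10+6)/4 = 27/4.
E[X] = (5/17)·(4) + (5/17)·(36/5) + (5/17)·(22/3) + (2/17)·(27/4) = 637/102.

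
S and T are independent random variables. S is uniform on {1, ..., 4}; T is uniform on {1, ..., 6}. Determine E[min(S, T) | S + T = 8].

3

Outcomes with S + T = 8: (2,6), (3,5), (4,4), each with probability 1/24.
E[min(S, T) | S + T = 8] = (2 + 3 + 4) / 3 = 3.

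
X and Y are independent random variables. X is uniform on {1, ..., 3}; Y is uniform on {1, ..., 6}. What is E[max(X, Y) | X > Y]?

Outcomes with X > Y: (2,1), (3,1), (3,2), each with probability 1/18.
E[max(X, Y) | X > Y] = (2 + 3 + 3) / 3 = 8/3.

8/3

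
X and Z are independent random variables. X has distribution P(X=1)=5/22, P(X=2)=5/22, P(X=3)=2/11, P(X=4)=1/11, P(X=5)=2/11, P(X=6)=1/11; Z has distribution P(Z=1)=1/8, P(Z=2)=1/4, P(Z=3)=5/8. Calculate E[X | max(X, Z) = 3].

171/82

P(max(X, Z) = 3) = 41/88.
Summing X·P(x,y) over outcomes with max(X, Z) = 3 gives 171/176.
E[X | max(X, Z) = 3] = (171/176) / (41/88) = 171/82.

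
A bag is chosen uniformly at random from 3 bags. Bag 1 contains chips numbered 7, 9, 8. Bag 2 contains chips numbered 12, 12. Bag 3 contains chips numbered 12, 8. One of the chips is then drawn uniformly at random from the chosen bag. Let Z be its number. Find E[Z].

E[Z | bag 1] = (7+9+8)/3 = 8.
E[Z | bag 2] = (12+12)/2 = 12.
E[Z | bag 3] = (12+8)/2 = 10.
E[Z] = (1/3)·(8) + (1/3)·(12) + (1/3)·(10) = 10.

10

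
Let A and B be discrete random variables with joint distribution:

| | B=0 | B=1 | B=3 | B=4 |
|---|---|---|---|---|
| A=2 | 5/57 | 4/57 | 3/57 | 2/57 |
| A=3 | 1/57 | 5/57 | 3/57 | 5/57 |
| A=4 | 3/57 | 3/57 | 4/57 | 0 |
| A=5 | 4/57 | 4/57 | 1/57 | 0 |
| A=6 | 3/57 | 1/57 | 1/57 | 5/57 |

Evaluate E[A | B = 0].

P(B = 0) = 16/57.
Σ A·P over the event = 2·(5/57) + 3·(1/57) + 4·(3/57) + 5·(4/57) + 6·(3/57) = 21/19.
E[A | B = 0] = (21/19) / (16/57) = 63/16.

63/16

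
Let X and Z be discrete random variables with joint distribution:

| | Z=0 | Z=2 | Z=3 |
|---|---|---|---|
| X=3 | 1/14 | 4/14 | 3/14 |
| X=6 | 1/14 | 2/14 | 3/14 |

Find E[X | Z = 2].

P(Z = 2) = 3/7.
Σ X·P over the event = 3·(4/14) + 6·(2/14) = 12/7.
E[X | Z = 2] = (12/7) / (3/7) = 4.

4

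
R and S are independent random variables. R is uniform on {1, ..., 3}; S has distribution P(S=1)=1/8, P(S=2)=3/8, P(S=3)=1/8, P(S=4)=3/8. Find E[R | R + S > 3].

P(R + S > 3) = 19/24.
Summing R·P(x,y) over outcomes with R + S > 3 gives 7/4.
E[R | R + S > 3] = (7/4) / (19/24) = 42/19.

42/19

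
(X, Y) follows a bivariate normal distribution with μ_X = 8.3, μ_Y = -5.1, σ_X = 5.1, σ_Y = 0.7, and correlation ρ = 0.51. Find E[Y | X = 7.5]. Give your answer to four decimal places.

The regression of Y on X has slope ρ·σ_Y/σ_X and passes through (μ_X, μ_Y).
E[Y | X=7.5] = -5.1 + (0.51)·(0.7/5.1)·(7.5 − (8.3)) = -5.1 + (0.07)·(-0.8) = -5.1560.

-5.1560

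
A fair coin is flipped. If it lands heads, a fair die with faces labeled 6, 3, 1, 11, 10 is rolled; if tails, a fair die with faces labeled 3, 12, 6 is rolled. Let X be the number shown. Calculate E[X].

E[X | heads] = (6+3+1+11+10)/5 = 31/5.
E[X | tails] = (3+12+6)/3 = 7.
E[X] = (1/2)·(31/5) + (1/2)·(7) = 33/5.

33/5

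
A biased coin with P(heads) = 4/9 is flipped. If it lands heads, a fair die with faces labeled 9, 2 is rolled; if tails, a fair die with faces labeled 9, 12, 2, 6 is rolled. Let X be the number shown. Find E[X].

E[X | heads] = (9+2)/2 = 11/2.
E[X | tails] = (9+12+2+6)/4 = 29/4.
By the law of total expectation,
E[X] = (4/9)·(11/2) + (5/9)·(29/4) = 233/36.

233/36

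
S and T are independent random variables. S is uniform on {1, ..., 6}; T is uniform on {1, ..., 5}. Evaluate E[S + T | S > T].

7

P(S > T) = 1/2.
Summing (S+T)·P(x,y) over outcomes with S > T gives 7/2.
E[S + T | S > T] = (7/2) / (1/2) = 7.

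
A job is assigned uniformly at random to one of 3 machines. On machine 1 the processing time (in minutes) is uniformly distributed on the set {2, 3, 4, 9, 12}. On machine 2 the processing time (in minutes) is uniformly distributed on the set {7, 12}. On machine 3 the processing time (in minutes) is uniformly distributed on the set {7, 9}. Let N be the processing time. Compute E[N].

47/6

E[N | machine 1] = (2+3+4+9+12)/5 = 6.
E[N | machine 2] = (7+12)/2 = 19/2.
E[N | machine 3] = (7+9)/2 = 8.
By the law of total expectation,
E[N] = (1/3)·(6) + (1/3)·(19/2) + (1/3)·(8) = 47/6.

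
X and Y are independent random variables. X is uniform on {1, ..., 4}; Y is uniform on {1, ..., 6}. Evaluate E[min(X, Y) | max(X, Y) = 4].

16/7

P(max(X, Y) = 4) = 7/24.
Summing min(X,Y)·P(x,y) over outcomes with max(X, Y) = 4 gives 2/3.
E[min(X, Y) | max(X, Y) = 4] = (2/3) / (7/24) = 16/7.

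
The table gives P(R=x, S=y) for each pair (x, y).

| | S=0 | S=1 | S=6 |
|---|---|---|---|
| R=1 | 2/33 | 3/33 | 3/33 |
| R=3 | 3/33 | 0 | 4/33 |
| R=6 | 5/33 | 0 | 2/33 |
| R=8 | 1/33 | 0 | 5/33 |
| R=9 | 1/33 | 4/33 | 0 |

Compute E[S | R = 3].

P(R = 3) = 7/33.
Σ S·P over the event = 0·(3/33) + 6·(4/33) = 8/11.
E[S | R = 3] = (8/11) / (7/33) = 24/7.

24/7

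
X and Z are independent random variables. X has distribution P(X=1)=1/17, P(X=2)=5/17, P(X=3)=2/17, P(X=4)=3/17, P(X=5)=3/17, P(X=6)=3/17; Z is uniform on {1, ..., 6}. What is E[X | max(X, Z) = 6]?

19/4

P(max(X, Z) = 6) = 16/51.
Summing X·P(x,y) over outcomes with max(X, Z) = 6 gives 76/51.
E[X | max(X, Z) = 6] = (76/51) / (16/51) = 19/4.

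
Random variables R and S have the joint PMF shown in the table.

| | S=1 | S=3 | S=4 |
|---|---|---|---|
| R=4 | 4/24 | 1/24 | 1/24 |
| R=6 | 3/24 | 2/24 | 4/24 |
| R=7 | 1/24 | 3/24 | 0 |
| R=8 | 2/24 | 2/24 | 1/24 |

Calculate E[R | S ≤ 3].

P(S ≤ 3) = 3/4.
Σ R·P over the event = 4·(4/24) + 4·(1/24) + 6·(3/24) + 6·(2/24) + 7·(1/24) + 7·(3/24) + 8·(2/24) + 8·(2/24) = 55/12.
E[R | S ≤ 3] = (55/12) / (3/4) = 55/9.

55/9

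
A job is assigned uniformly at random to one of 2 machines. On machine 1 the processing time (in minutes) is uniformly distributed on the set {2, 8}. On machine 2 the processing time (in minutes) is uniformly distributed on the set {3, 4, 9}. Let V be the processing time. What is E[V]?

31/6

E[V | machine 1] = (2+8)/2 = 5.
E[V | machine 2] = (3+4+9)/3 = 16/3.
E[V] = (1/2)·(5) + (1/2)·(16/3) = 31/6.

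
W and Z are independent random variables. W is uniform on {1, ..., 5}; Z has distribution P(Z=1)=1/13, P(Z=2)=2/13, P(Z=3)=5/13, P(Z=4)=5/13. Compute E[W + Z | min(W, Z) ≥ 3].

15/2

P(min(W, Z) ≥ 3) = 6/13.
Summing (W+Z)·P(x,y) over outcomes with min(W, Z) ≥ 3 gives 45/13.
E[W + Z | min(W, Z) ≥ 3] = (45/13) / (6/13) = 15/2.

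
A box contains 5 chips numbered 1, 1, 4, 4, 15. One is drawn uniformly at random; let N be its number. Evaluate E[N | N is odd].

P(N is odd) = 3/5.
Σ over the event: 1·2/5 + 15·1/5 = 17/5.
E[N | N is odd] = (17/5) / (3/5) = 17/3.

17/3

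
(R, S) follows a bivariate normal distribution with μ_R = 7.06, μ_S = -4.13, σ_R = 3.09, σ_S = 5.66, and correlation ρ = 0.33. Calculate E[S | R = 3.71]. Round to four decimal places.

The regression of S on R has slope ρ·σ_S/σ_R and passes through (μ_R, μ_S).
E[S | R=3.71] = -4.13 + (0.33)·(5.66/3.09)·(3.71 − (7.06)) = -4.13 + (0.60447)·(-3.35) = -6.1550.

-6.1550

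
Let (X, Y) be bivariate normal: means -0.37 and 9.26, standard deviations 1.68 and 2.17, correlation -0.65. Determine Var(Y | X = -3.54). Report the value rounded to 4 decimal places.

Var(Y | X=x) = (1 − ρ²)·σ_Y².
Var(Y | X=-3.54) = (2.17)²·(1 − (-0.65)²) = 4.7089·0.5775 = 2.7194.

2.7194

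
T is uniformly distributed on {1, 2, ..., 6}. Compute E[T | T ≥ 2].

Given T ≥ 2, T is equally likely to be any of {2, 3, 4, 5, 6}.
E[T | T ≥ 2] = (2 + 3 + 4 + 5 + 6) / 5 = 4.

4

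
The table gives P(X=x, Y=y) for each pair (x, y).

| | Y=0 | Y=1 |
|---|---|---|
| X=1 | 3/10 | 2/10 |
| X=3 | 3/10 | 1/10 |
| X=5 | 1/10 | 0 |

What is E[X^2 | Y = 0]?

55/7

P(Y = 0) = 7/10.
Σ X^2·P over the event = 1·(3/10) + 9·(3/10) + 25·(1/10) = 11/2.
E[X^2 | Y = 0] = (11/2) / (7/10) = 55/7.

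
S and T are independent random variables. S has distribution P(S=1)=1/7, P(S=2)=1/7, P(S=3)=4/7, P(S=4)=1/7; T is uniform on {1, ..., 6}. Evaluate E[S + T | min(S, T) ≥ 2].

P(min(S, T) ≥ 2) = 5/7.
Summing (S+T)·P(x,y) over outcomes with min(S, T) ≥ 2 gives 5.
E[S + T | min(S, T) ≥ 2] = (5) / (5/7) = 7.

7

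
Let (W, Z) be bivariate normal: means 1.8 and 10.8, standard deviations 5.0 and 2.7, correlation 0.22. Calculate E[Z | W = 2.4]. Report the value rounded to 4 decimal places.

E[Z | W=x] = μ_Z + ρ(σ_Z/σ_W)(x − μ_W) for jointly normal variables.
E[Z | W=2.4] = 10.8 + (0.22)·(2.7/5.0)·(2.4 − (1.8)) = 10.8 + (0.1188)·(0.6) = 10.8713.

10.8713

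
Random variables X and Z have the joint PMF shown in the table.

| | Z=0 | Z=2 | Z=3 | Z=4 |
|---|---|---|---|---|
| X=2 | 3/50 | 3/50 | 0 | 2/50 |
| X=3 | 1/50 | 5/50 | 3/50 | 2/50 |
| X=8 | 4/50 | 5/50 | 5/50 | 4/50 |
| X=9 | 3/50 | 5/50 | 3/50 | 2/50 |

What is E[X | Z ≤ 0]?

68/11

P(Z ≤ 0) = 11/50.
Σ X·P over the event = 2·(3/50) + 3·(1/50) + 8·(4/50) + 9·(3/50) = 34/25.
E[X | Z ≤ 0] = (34/25) / (11/50) = 68/11.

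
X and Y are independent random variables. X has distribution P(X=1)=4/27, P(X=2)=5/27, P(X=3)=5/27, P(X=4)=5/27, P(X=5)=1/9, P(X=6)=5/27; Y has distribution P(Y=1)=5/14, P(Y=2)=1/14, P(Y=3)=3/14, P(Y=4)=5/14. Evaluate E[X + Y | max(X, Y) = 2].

P(max(X, Y) = 2) = 17/189.
Summing (X+Y)·P(x,y) over outcomes with max(X, Y) = 2 gives 107/378.
E[X + Y | max(X, Y) = 2] = (107/378) / (17/189) = 107/34.

107/34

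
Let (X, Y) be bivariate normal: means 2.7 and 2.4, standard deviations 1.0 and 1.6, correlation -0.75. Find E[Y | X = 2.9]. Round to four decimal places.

2.1600

E[Y | X=x] = μ_Y + ρ(σ_Y/σ_X)(x − μ_X) for jointly normal variables.
E[Y | X=2.9] = 2.4 + (-0.75)·(1.6/1.0)·(2.9 − (2.7)) = 2.4 + (-1.2)·(0.2) = 2.1600.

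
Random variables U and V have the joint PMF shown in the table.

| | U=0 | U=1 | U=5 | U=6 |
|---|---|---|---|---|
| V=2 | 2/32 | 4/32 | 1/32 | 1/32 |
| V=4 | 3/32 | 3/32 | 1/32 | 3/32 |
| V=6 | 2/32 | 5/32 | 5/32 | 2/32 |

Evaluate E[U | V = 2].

15/8

P(V = 2) = 1/4.
Σ U·P over the event = 0·(2/32) + 1·(4/32) + 5·(1/32) + 6·(1/32) = 15/32.
E[U | V = 2] = (15/32) / (1/4) = 15/8.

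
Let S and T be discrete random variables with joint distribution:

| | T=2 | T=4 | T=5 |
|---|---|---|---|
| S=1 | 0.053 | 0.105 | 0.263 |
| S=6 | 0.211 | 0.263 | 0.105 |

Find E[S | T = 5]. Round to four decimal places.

2.4266

P(T = 5) = 0.368.
Σ S·P over the event = 1·(0.263) + 6·(0.105) = 0.893.
E[S | T = 5] = (0.893) / (0.368) = 2.4266.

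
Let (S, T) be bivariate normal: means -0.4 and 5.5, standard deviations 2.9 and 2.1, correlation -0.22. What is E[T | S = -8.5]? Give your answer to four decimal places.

6.7904

E[T | S=x] = μ_T + ρ(σ_T/σ_S)(x − μ_S) for jointly normal variables.
E[T | S=-8.5] = 5.5 + (-0.22)·(2.1/2.9)·(-8.5 − (-0.4)) = 5.5 + (-0.15931)·(-8.1) = 6.7904.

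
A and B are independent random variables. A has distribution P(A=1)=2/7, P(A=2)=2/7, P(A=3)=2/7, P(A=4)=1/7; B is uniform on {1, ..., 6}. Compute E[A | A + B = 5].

P(A + B = 5) = 1/6.
Summing A·P(x,y) over outcomes with A + B = 5 gives 8/21.
E[A | A + B = 5] = (8/21) / (1/6) = 16/7.

16/7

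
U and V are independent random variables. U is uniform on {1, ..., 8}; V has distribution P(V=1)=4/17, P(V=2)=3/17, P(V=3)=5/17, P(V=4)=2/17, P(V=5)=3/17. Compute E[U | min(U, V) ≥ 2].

5

P(min(U, V) ≥ 2) = 91/136.
Summing U·P(x,y) over outcomes with min(U, V) ≥ 2 gives 455/136.
E[U | min(U, V) ≥ 2] = (455/136) / (91/136) = 5.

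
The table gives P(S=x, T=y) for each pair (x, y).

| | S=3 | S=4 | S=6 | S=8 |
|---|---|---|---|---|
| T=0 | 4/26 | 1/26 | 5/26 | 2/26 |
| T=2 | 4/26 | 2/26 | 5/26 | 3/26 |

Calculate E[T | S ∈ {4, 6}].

P(S ∈ {4, 6}) = 1/2.
Σ T·P over the event = 0·(1/26) + 2·(2/26) + 0·(5/26) + 2·(5/26) = 7/13.
E[T | S ∈ {4, 6}] = (7/13) / (1/2) = 14/13.

14/13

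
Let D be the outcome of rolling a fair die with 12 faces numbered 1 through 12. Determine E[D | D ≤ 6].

7/2

Given D ≤ 6, D is equally likely to be any of {1, 2, 3, 4, 5, 6}.
E[D | D ≤ 6] = (1 + 2 + 3 + 4 + 5 + 6) / 6 = 7/2.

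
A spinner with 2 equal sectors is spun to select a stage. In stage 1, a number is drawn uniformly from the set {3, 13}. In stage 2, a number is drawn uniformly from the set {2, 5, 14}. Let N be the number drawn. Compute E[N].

15/2

E[N | stage 1] = (3+13)/2 = 8.
E[N | stage 2] = (2+5+14)/3 = 7.
E[N] = (1/2)·(8) + (1/2)·(7) = 15/2.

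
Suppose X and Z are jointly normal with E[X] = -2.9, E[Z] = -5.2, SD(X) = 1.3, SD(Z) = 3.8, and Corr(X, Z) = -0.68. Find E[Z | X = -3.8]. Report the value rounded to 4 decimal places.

For a bivariate normal, E[Z | X=x] = μ_Z + ρ·(σ_Z/σ_X)·(x − μ_X).
E[Z | X=-3.8] = -5.2 + (-0.68)·(3.8/1.3)·(-3.8 − (-2.9)) = -5.2 + (-1.9877)·(-0.9) = -3.4111.

-3.4111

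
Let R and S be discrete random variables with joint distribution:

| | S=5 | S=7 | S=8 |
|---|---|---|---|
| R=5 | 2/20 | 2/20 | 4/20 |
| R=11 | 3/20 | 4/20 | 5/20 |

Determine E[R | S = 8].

P(S = 8) = 9/20.
Σ R·P over the event = 5·(4/20) + 11·(5/20) = 15/4.
E[R | S = 8] = (15/4) / (9/20) = 25/3.

25/3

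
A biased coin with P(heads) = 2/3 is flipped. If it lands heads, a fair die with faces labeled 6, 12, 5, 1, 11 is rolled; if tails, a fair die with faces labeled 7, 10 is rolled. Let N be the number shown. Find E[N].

E[N | heads] = (6+12+5+1+11)/5 = 7.
E[N | tails] = (7+10)/2 = 17/2.
E[N] = (2/3)·(7) + (1/3)·(17/2) = 15/2.

15/2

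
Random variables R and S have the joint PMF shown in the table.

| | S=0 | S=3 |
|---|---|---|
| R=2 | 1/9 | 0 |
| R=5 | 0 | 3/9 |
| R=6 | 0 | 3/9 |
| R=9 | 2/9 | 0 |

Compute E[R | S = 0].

P(S = 0) = 1/3.
Σ R·P over the event = 2·(1/9) + 9·(2/9) = 20/9.
E[R | S = 0] = (20/9) / (1/3) = 20/3.

20/3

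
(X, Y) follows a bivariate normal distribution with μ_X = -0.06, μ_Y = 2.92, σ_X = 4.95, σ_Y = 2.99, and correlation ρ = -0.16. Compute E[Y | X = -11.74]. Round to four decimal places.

4.0488

E[Y | X=x] = μ_Y + ρ(σ_Y/σ_X)(x − μ_X) for jointly normal variables.
E[Y | X=-11.74] = 2.92 + (-0.16)·(2.99/4.95)·(-11.74 − (-0.06)) = 2.92 + (-0.096646)·(-11.68) = 4.0488.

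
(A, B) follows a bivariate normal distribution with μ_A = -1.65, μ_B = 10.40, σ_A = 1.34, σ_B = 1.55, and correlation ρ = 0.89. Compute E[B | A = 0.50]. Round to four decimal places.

12.6134

E[B | A=x] = μ_B + ρ(σ_B/σ_A)(x − μ_A) for jointly normal variables.
E[B | A=0.50] = 10.40 + (0.89)·(1.55/1.34)·(0.50 − (-1.65)) = 10.40 + (1.0295)·(2.15) = 12.6134.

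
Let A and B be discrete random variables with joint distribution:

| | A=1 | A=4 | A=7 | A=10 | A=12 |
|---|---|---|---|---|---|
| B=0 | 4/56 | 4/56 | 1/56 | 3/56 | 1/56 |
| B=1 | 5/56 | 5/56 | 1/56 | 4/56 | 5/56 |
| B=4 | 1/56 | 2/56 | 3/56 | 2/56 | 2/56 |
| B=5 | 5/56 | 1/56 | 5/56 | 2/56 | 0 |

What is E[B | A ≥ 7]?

73/29

P(A ≥ 7) = 29/56.
Summing B·P(A=x,B=y) over the conditioning event gives 73/56.
E[B | A ≥ 7] = (73/56) / (29/56) = 73/29.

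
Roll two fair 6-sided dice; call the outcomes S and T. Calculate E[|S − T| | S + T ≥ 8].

P(S + T ≥ 8) = 5/12.
Summing |S−T|·P(x,y) over outcomes with S + T ≥ 8 gives 13/18.
E[|S − T| | S + T ≥ 8] = (13/18) / (5/12) = 26/15.

26/15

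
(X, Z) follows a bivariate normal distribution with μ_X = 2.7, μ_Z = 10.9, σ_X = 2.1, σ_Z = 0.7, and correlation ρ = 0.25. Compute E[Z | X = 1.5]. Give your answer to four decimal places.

For a bivariate normal, E[Z | X=x] = μ_Z + ρ·(σ_Z/σ_X)·(x − μ_X).
E[Z | X=1.5] = 10.9 + (0.25)·(0.7/2.1)·(1.5 − (2.7)) = 10.9 + (0.083333)·(-1.2) = 10.8000.

10.8000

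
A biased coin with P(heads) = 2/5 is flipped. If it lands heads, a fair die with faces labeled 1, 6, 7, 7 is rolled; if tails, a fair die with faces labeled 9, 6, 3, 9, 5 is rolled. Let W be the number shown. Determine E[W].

297/50

E[W | heads] = (1+6+7+7)/4 = 21/4.
E[W | tails] = (9+6+3+9+5)/5 = 32/5.
By the law of total expectation,
E[W] = (2/5)·(21/4) + (3/5)·(32/5) = 297/50.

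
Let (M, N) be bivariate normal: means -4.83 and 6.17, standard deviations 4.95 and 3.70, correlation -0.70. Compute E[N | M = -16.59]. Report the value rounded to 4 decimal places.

12.3232

For a bivariate normal, E[N | M=x] = μ_N + ρ·(σ_N/σ_M)·(x − μ_M).
E[N | M=-16.59] = 6.17 + (-0.70)·(3.70/4.95)·(-16.59 − (-4.83)) = 6.17 + (-0.52323)·(-11.76) = 12.3232.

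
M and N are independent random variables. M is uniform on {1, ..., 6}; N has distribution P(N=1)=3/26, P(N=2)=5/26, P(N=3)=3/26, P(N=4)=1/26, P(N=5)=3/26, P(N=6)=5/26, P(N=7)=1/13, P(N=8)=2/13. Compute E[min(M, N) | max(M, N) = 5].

P(max(M, N) = 5) = 9/52.
Summing min(M,N)·P(x,y) over outcomes with max(M, N) = 5 gives 71/156.
E[min(M, N) | max(M, N) = 5] = (71/156) / (9/52) = 71/27.

71/27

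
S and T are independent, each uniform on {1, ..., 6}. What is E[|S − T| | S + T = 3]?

1

P(S + T = 3) = 1/18.
Summing |S−T|·P(x,y) over outcomes with S + T = 3 gives 1/18.
E[|S − T| | S + T = 3] = (1/18) / (1/18) = 1.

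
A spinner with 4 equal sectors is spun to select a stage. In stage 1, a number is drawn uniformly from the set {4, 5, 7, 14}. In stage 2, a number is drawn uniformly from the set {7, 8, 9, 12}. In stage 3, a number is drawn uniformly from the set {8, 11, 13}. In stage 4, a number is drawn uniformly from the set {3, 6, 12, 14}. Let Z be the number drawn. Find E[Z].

E[Z | stage 1] = (4+5+7+14)/4 = 15/2.
E[Z | stage 2] = (7+8+9+12)/4 = 9.
E[Z | stage 3] = (8+11+13)/3 = 32/3.
E[Z | stage 4] = (3+6+12+14)/4 = 35/4.
E[Z] = (1/4)·(15/2) + (1/4)·(9) + (1/4)·(32/3) + (1/4)·(35/4) = 431/48.

431/48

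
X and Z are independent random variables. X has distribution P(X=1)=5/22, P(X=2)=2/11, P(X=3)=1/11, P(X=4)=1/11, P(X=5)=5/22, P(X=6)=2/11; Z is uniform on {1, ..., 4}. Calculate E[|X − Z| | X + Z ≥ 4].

163/74

P(X + Z ≥ 4) = 37/44.
Summing |X−Z|·P(x,y) over outcomes with X + Z ≥ 4 gives 163/88.
E[|X − Z| | X + Z ≥ 4] = (163/88) / (37/44) = 163/74.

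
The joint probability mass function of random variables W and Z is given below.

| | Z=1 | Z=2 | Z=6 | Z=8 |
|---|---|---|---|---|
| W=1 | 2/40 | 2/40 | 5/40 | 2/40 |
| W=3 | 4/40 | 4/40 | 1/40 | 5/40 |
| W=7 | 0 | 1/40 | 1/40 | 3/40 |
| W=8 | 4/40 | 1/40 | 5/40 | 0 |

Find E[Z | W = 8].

18/5

P(W = 8) = 1/4.
Σ Z·P over the event = 1·(4/40) + 2·(1/40) + 6·(5/40) = 9/10.
E[Z | W = 8] = (9/10) / (1/4) = 18/5.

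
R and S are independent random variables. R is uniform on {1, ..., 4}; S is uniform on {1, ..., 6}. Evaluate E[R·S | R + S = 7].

Outcomes with R + S = 7: (1,6), (2,5), (3,4), (4,3), each with probability 1/24.
E[R·S | R + S = 7] = (6 + 10 + 12 + 12) / 4 = 10.

10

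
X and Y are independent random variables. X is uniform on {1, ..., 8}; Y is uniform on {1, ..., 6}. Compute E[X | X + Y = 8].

P(X + Y = 8) = 1/8.
Summing X·P(x,y) over outcomes with X + Y = 8 gives 9/16.
E[X | X + Y = 8] = (9/16) / (1/8) = 9/2.

9/2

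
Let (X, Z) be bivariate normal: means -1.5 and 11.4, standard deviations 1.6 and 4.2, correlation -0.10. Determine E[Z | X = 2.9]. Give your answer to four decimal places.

10.2450

The regression of Z on X has slope ρ·σ_Z/σ_X and passes through (μ_X, μ_Z).
E[Z | X=2.9] = 11.4 + (-0.10)·(4.2/1.6)·(2.9 − (-1.5)) = 11.4 + (-0.2625)·(4.4) = 10.2450.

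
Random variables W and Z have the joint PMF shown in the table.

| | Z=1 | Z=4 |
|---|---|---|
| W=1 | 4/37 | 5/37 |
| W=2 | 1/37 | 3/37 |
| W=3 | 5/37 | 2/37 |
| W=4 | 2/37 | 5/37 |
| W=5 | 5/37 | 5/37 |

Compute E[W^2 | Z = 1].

210/17

P(Z = 1) = 17/37.
Σ W^2·P over the event = 1·(4/37) + 4·(1/37) + 9·(5/37) + 16·(2/37) + 25·(5/37) = 210/37.
E[W^2 | Z = 1] = (210/37) / (17/37) = 210/17.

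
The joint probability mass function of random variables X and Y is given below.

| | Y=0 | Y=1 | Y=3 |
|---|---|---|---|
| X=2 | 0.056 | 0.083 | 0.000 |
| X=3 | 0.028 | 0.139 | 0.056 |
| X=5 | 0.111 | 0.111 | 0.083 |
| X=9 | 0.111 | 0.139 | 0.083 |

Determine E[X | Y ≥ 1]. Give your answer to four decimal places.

P(Y ≥ 1) = 0.694.
Σ X·P over the event = 2·(0.083) + 3·(0.139) + 3·(0.056) + 5·(0.111) + 5·(0.083) + 9·(0.139) + 9·(0.083) = 3.719.
E[X | Y ≥ 1] = (3.719) / (0.694) = 5.3588.

5.3588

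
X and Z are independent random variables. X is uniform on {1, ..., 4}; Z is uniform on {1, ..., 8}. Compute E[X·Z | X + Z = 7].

Outcomes with X + Z = 7: (1,6), (2,5), (3,4), (4,3), each with probability 1/32.
E[X·Z | X + Z = 7] = (6 + 10 + 12 + 12) / 4 = 10.

10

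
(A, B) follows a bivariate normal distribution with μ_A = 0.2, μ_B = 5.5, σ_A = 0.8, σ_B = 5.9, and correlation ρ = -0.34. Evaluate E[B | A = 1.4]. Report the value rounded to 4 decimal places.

2.4910

For a bivariate normal, E[B | A=x] = μ_B + ρ·(σ_B/σ_A)·(x − μ_A).
E[B | A=1.4] = 5.5 + (-0.34)·(5.9/0.8)·(1.4 − (0.2)) = 5.5 + (-2.5075)·(1.2) = 2.4910.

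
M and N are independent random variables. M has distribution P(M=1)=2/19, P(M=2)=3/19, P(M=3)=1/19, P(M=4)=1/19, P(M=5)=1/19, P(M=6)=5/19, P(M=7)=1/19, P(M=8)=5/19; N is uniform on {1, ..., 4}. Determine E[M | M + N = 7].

21/4

P(M + N = 7) = 2/19.
Summing M·P(x,y) over outcomes with M + N = 7 gives 21/38.
E[M | M + N = 7] = (21/38) / (2/19) = 21/4.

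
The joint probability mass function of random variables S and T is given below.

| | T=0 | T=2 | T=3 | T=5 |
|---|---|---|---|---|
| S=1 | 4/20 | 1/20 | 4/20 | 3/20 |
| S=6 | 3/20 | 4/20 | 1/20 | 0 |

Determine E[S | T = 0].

P(T = 0) = 7/20.
Summing S·P(S=x,T=y) over the conditioning event gives 11/10.
E[S | T = 0] = (11/10) / (7/20) = 22/7.

22/7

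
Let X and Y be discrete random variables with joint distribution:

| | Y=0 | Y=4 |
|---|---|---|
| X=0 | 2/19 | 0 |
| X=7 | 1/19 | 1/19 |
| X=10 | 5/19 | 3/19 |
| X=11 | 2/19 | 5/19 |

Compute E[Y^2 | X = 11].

P(X = 11) = 7/19.
Summing Y^2·P(X=x,Y=y) over the conditioning event gives 80/19.
E[Y^2 | X = 11] = (80/19) / (7/19) = 80/7.

80/7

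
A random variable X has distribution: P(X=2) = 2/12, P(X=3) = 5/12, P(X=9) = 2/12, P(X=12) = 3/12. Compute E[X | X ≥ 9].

54/5

P(X ≥ 9) = 5/12.
Σ over the event: 9·1/6 + 12·1/4 = 9/2.
E[X | X ≥ 9] = (9/2) / (5/12) = 54/5.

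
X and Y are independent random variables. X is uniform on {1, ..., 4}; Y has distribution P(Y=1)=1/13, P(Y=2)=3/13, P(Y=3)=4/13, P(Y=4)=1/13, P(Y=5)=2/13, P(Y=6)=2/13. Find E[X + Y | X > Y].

73/13

P(X > Y) = 1/4.
Summing (X+Y)·P(x,y) over outcomes with X > Y gives 73/52.
E[X + Y | X > Y] = (73/52) / (1/4) = 73/13.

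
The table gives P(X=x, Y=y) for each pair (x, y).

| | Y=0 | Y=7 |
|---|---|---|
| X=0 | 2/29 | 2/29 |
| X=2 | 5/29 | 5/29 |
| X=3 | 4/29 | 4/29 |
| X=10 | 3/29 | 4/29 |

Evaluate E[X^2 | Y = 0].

178/7

P(Y = 0) = 14/29.
Σ X^2·P over the event = 0·(2/29) + 4·(5/29) + 9·(4/29) + 100·(3/29) = 356/29.
E[X^2 | Y = 0] = (356/29) / (14/29) = 178/7.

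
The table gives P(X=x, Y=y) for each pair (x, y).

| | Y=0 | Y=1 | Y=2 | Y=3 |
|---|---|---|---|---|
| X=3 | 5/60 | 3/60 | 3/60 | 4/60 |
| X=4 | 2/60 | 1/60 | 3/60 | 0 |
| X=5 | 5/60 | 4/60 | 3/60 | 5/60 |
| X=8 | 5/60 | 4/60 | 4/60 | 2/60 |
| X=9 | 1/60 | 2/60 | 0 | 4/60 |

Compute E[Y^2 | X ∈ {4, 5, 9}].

56/15

P(X ∈ {4, 5, 9}) = 1/2.
Summing Y^2·P(X=x,Y=y) over the conditioning event gives 28/15.
E[Y^2 | X ∈ {4, 5, 9}] = (28/15) / (1/2) = 56/15.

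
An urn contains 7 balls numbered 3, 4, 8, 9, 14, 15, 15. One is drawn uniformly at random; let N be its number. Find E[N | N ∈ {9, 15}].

13

P(N ∈ {9, 15}) = 3/7.
Σ over the event: 9·1/7 + 15·2/7 = 39/7.
E[N | N ∈ {9, 15}] = (39/7) / (3/7) = 13.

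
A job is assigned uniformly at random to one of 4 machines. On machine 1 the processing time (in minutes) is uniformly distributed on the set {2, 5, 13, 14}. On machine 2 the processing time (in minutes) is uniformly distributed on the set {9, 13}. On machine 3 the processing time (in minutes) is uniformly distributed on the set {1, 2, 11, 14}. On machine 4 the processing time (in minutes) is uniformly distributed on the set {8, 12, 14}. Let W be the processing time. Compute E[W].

227/24

E[W | machine 1] = (2+5+13+14)/4 = 17/2.
E[W | machine 2] = (9+13)/2 = 11.
E[W | machine 3] = (1+2+11+14)/4 = 7.
E[W | machine 4] = (8+12+14)/3 = 34/3.
By the law of total expectation,
E[W] = (1/4)·(17/2) + (1/4)·(11) + (1/4)·(7) + (1/4)·(34/3) = 227/24.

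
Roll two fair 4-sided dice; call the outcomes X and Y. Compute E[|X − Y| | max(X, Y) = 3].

Outcomes with max(X, Y) = 3: (1,3), (2,3), (3,1), (3,2), (3,3), each with probability 1/16.
E[|X − Y| | max(X, Y) = 3] = (2 + 1 + 2 + 1 + 0) / 5 = 6/5.

6/5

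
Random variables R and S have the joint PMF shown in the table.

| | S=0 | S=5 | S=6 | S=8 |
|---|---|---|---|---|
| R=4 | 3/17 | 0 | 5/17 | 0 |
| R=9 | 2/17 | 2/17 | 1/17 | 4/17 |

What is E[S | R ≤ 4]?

15/4

P(R ≤ 4) = 8/17.
Σ S·P over the event = 0·(3/17) + 6·(5/17) = 30/17.
E[S | R ≤ 4] = (30/17) / (8/17) = 15/4.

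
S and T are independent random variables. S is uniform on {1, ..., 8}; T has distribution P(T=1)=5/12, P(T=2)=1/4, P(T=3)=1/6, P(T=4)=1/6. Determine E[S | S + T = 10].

50/7

P(S + T = 10) = 7/96.
Summing S·P(x,y) over outcomes with S + T = 10 gives 25/48.
E[S | S + T = 10] = (25/48) / (7/96) = 50/7.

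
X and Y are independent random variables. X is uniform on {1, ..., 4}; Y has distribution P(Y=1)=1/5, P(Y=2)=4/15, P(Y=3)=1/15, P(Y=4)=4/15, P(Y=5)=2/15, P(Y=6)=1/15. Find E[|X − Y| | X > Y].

31/18

P(X > Y) = 3/10.
Summing |X−Y|·P(x,y) over outcomes with X > Y gives 31/60.
E[|X − Y| | X > Y] = (31/60) / (3/10) = 31/18.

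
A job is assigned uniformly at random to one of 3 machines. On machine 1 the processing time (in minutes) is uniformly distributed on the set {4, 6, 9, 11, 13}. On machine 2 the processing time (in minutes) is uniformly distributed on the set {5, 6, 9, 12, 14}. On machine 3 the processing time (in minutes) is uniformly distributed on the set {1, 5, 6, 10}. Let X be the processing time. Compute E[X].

E[X | machine 1] = (4+6+9+11+13)/5 = 43/5.
E[X | machine 2] = (5+6+9+12+14)/5 = 46/5.
E[X | machine 3] = (1+5+6+10)/4 = 11/2.
E[X] = (1/3)·(43/5) + (1/3)·(46/5) + (1/3)·(11/2) = 233/30.

233/30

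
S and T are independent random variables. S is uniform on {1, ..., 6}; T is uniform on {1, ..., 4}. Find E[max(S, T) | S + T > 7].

Outcomes with S + T > 7: (4,4), (5,3), (5,4), (6,2), (6,3), (6,4), each with probability 1/24.
E[max(S, T) | S + T > 7] = (4 + 5 + 5 + 6 + 6 + 6) / 6 = 16/3.

16/3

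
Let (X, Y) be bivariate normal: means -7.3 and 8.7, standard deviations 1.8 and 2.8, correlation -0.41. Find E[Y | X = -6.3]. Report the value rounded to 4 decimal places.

E[Y | X=x] = μ_Y + ρ(σ_Y/σ_X)(x − μ_X) for jointly normal variables.
E[Y | X=-6.3] = 8.7 + (-0.41)·(2.8/1.8)·(-6.3 − (-7.3)) = 8.7 + (-0.63778)·(1) = 8.0622.

8.0622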